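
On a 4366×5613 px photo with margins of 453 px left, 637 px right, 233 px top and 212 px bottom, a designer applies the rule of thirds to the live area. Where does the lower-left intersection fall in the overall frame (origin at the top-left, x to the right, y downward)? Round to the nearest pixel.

Content width = 4366 − 453 − 637 = 3276 px; content height = 5613 − 233 − 212 = 5168 px.
Lower-left is one-third across and two-thirds down within the live area.
x = 453 + 1 × 3276/3 = 453 + 1092.00 ≈ 1545
y = 233 + 2 × 5168/3 = 233 + 3445.33 ≈ 3678

x = 1545 px, y = 3678 px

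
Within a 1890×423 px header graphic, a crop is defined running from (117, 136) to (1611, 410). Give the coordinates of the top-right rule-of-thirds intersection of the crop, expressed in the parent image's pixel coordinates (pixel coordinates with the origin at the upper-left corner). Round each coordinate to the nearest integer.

Crop width = 1611 − 117 = 1494 px; one third is 498.00 px.
Crop height = 410 − 136 = 274 px; one third is 91.33 px.
The top-right point is two-thirds across and one-third down within the crop:
x = 117 + 2 × 498.00 ≈ 1113; y = 136 + 1 × 91.33 ≈ 227.

x = 1113 px, y = 227 px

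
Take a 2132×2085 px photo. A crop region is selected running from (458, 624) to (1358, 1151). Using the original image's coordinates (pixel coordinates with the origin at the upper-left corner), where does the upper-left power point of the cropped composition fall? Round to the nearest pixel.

Crop width = 1358 − 458 = 900 px; one third is 300.00 px.
Crop height = 1151 − 624 = 527 px; one third is 175.67 px.
The upper-left point is one-third across and one-third down within the crop:
x = 458 + 1 × 300.00 ≈ 758; y = 624 + 1 × 175.67 ≈ 800.

x = 758 px, y = 800 px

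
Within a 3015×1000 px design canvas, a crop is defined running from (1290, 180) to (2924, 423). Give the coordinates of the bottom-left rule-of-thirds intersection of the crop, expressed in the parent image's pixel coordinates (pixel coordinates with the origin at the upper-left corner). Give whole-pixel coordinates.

x = 1835 px, y = 342 px

Crop width = 2924 − 1290 = 1634 px; one third is 544.67 px.
Crop height = 423 − 180 = 243 px; one third is 81.00 px.
The bottom-left point is one-third across and two-thirds down within the crop:
x = 1290 + 1 × 544.67 ≈ 1835; y = 180 + 2 × 81.00 ≈ 342.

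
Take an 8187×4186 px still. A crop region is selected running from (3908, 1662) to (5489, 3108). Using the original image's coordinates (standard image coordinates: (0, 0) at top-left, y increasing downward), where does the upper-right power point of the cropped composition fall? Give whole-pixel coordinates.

x = 4962 px, y = 2144 px

Crop width = 5489 − 3908 = 1581 px; one third is 527.00 px.
Crop height = 3108 − 1662 = 1446 px; one third is 482.00 px.
The upper-right point is two-thirds across and one-third down within the crop:
x = 3908 + 2 × 527.00 ≈ 4962; y = 1662 + 1 × 482.00 ≈ 2144.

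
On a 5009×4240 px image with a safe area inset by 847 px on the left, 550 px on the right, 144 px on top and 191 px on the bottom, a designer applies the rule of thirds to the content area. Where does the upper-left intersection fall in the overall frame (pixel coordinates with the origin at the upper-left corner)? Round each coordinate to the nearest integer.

(2051, 1446)

Content width = 5009 − 847 − 550 = 3612 px; content height = 4240 − 144 − 191 = 3905 px.
Upper-left is one-third across and one-third down within the content area.
x = 847 + 1 × 3612/3 = 847 + 1204.00 ≈ 2051
y = 144 + 1 × 3905/3 = 144 + 1301.67 ≈ 1446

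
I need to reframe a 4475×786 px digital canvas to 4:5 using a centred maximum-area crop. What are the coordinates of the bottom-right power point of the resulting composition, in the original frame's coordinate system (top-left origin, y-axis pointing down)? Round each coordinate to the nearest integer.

4475/786 > 4/5, so the 4:5 crop keeps the full height 786 and trims width to 786 × 4/5 = 628.80 px.
Left offset = (4475 − 628.80)/2 = 1923.10 px; top offset = 0.
Bottom-right is two-thirds across and two-thirds down within the crop:
x = 1923.10 + 2 × 628.80/3 ≈ 2342; y = 0.00 + 2 × 786.00/3 ≈ 524.

(2342, 524)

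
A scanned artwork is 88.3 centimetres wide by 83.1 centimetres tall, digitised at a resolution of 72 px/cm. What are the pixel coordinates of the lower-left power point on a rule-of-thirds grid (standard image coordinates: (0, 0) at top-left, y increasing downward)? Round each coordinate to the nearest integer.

x = 2119 px, y = 3989 px

In pixels the canvas is 88.3 × 72 = 6357.6 wide and 83.1 × 72 = 5983.2 tall.
The lower-left point is one-third across and two-thirds down:
x = 1 × 6357.6/3 ≈ 2119; y = 2 × 5983.2/3 ≈ 3989.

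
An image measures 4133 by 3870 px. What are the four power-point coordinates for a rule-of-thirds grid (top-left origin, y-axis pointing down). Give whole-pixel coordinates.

(1378, 1290), (2755, 1290), (1378, 2580), (2755, 2580)

One third of 4133 is 1377.67; one third of 3870 is 1290.
Vertical third lines at x = 1378 and x = 2755; horizontal third lines at y = 1290 and y = 2580.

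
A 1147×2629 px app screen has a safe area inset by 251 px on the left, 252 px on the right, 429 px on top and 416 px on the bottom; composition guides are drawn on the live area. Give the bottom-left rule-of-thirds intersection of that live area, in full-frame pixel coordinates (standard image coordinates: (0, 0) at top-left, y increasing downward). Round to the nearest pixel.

(466, 1618)

Content width = 1147 − 251 − 252 = 644 px; content height = 2629 − 429 − 416 = 1784 px.
Bottom-left is one-third across and two-thirds down within the live area.
x = 251 + 1 × 644/3 = 251 + 214.67 ≈ 466
y = 429 + 2 × 1784/3 = 429 + 1189.33 ≈ 1618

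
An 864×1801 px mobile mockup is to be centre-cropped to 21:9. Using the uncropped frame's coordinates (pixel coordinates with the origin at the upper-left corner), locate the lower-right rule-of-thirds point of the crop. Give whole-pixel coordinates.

x = 576 px, y = 962 px

864/1801 < 21/9, so the 21:9 crop keeps the full width 864 and trims height to 864 × 9/21 = 370.29 px.
Top offset = (1801 − 370.29)/2 = 715.36 px; left offset = 0.
Lower-right is two-thirds across and two-thirds down within the crop:
x = 0.00 + 2 × 864.00/3 ≈ 576; y = 715.36 + 2 × 370.29/3 ≈ 962.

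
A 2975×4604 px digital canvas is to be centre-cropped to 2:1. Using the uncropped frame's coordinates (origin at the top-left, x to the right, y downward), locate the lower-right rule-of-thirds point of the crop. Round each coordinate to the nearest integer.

2975/4604 < 2/1, so the 2:1 crop keeps the full width 2975 and trims height to 2975 × 1/2 = 1487.50 px.
Top offset = (4604 − 1487.50)/2 = 1558.25 px; left offset = 0.
Lower-right is two-thirds across and two-thirds down within the crop:
x = 0.00 + 2 × 2975.00/3 ≈ 1983; y = 1558.25 + 2 × 1487.50/3 ≈ 2550.

(1983, 2550)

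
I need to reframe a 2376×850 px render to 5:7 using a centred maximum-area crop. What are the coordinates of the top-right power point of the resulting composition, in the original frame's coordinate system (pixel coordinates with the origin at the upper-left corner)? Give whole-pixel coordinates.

(1289, 283)

2376/850 > 5/7, so the 5:7 crop keeps the full height 850 and trims width to 850 × 5/7 = 607.14 px.
Left offset = (2376 − 607.14)/2 = 884.43 px; top offset = 0.
Top-right is two-thirds across and one-third down within the crop:
x = 884.43 + 2 × 607.14/3 ≈ 1289; y = 0.00 + 1 × 850.00/3 ≈ 283.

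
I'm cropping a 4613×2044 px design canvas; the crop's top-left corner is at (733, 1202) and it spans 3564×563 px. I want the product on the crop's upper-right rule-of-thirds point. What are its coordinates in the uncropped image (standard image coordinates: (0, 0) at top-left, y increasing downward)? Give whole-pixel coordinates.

x = 3109 px, y = 1390 px

One third of the crop width 3564 is 1188.00 px.
One third of the crop height 563 is 187.67 px.
The upper-right point is two-thirds across and one-third down within the crop:
x = 733 + 2 × 1188.00 ≈ 3109; y = 1202 + 1 × 187.67 ≈ 1390.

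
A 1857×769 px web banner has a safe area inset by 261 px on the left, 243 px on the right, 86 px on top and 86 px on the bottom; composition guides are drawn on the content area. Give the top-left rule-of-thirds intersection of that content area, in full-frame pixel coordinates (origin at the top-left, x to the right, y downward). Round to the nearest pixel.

Content width = 1857 − 261 − 243 = 1353 px; content height = 769 − 86 − 86 = 597 px.
Top-left is one-third across and one-third down within the content area.
x = 261 + 1 × 1353/3 = 261 + 451.00 ≈ 712
y = 86 + 1 × 597/3 = 86 + 199.00 ≈ 285

x = 712 px, y = 285 px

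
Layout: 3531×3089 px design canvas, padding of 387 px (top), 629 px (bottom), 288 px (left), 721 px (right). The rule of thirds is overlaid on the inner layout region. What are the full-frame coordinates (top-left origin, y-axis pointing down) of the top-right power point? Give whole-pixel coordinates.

Content width = 3531 − 288 − 721 = 2522 px; content height = 3089 − 387 − 629 = 2073 px.
Top-right is two-thirds across and one-third down within the inner layout region.
x = 288 + 2 × 2522/3 = 288 + 1681.33 ≈ 1969
y = 387 + 1 × 2073/3 = 387 + 691.00 ≈ 1078

(1969, 1078)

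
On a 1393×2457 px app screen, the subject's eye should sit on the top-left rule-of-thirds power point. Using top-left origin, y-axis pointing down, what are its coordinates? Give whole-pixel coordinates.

The top-left point sits one-third of the way across and one-third of the way down.
x = 1 × 1393/3 ≈ 464; y = 1 × 2457/3 ≈ 819.

(464, 819)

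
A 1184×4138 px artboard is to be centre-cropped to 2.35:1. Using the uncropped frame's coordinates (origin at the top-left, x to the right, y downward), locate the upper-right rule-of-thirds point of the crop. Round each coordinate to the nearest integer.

(789, 1985)

1184/4138 < 2.35/1, so the 2.35:1 crop keeps the full width 1184 and trims height to 1184 × 1/2.35 = 503.83 px.
Top offset = (4138 − 503.83)/2 = 1817.09 px; left offset = 0.
Upper-right is two-thirds across and one-third down within the crop:
x = 0.00 + 2 × 1184.00/3 ≈ 789; y = 1817.09 + 1 × 503.83/3 ≈ 1985.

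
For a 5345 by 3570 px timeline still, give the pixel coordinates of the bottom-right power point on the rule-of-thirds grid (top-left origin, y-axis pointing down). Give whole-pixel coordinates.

The bottom-right point sits two-thirds of the way across and two-thirds of the way down.
x = 2 × 5345/3 ≈ 3563; y = 2 × 3570/3 ≈ 2380.

x = 3563 px, y = 2380 px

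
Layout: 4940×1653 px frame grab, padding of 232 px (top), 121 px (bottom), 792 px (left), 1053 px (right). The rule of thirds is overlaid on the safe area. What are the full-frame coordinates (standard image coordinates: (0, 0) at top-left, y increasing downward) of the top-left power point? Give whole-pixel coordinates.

(1824, 665)

Content width = 4940 − 792 − 1053 = 3095 px; content height = 1653 − 232 − 121 = 1300 px.
Top-left is one-third across and one-third down within the safe area.
x = 792 + 1 × 3095/3 = 792 + 1031.67 ≈ 1824
y = 232 + 1 × 1300/3 = 232 + 433.33 ≈ 665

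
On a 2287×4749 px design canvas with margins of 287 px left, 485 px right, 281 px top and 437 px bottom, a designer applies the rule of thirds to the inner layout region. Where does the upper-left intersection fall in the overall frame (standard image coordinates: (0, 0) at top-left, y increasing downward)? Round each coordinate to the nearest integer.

Content width = 2287 − 287 − 485 = 1515 px; content height = 4749 − 281 − 437 = 4031 px.
Upper-left is one-third across and one-third down within the inner layout region.
x = 287 + 1 × 1515/3 = 287 + 505.00 ≈ 792
y = 281 + 1 × 4031/3 = 281 + 1343.67 ≈ 1625

(792, 1625)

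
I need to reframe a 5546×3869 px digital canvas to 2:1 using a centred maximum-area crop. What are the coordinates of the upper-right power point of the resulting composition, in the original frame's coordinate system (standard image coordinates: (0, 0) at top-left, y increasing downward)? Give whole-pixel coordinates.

5546/3869 < 2/1, so the 2:1 crop keeps the full width 5546 and trims height to 5546 × 1/2 = 2773.00 px.
Top offset = (3869 − 2773.00)/2 = 548.00 px; left offset = 0.
Upper-right is two-thirds across and one-third down within the crop:
x = 0.00 + 2 × 5546.00/3 ≈ 3697; y = 548.00 + 1 × 2773.00/3 ≈ 1472.

(3697, 1472)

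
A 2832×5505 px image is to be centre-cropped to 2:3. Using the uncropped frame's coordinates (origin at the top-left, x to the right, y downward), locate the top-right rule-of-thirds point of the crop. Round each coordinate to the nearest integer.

(1888, 2045)

2832/5505 < 2/3, so the 2:3 crop keeps the full width 2832 and trims height to 2832 × 3/2 = 4248.00 px.
Top offset = (5505 − 4248.00)/2 = 628.50 px; left offset = 0.
Top-right is two-thirds across and one-third down within the crop:
x = 0.00 + 2 × 2832.00/3 ≈ 1888; y = 628.50 + 1 × 4248.00/3 ≈ 2045.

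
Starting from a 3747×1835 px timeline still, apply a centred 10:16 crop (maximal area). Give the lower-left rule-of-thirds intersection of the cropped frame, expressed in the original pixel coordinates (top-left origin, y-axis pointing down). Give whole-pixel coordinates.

(1682, 1223)

3747/1835 > 10/16, so the 10:16 crop keeps the full height 1835 and trims width to 1835 × 10/16 = 1146.88 px.
Left offset = (3747 − 1146.88)/2 = 1300.06 px; top offset = 0.
Lower-left is one-third across and two-thirds down within the crop:
x = 1300.06 + 1 × 1146.88/3 ≈ 1682; y = 0.00 + 2 × 1835.00/3 ≈ 1223.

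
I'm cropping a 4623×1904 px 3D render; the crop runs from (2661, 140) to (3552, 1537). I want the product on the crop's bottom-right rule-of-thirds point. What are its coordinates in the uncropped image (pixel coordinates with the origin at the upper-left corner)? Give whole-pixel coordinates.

Crop width = 3552 − 2661 = 891 px; one third is 297.00 px.
Crop height = 1537 − 140 = 1397 px; one third is 465.67 px.
The bottom-right point is two-thirds across and two-thirds down within the crop:
x = 2661 + 2 × 297.00 ≈ 3255; y = 140 + 2 × 465.67 ≈ 1071.

x = 3255 px, y = 1071 px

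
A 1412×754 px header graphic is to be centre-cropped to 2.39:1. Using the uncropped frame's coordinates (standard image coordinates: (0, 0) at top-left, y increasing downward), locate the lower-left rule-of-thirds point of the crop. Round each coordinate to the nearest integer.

1412/754 < 2.39/1, so the 2.39:1 crop keeps the full width 1412 and trims height to 1412 × 1/2.39 = 590.79 px.
Top offset = (754 − 590.79)/2 = 81.60 px; left offset = 0.
Lower-left is one-third across and two-thirds down within the crop:
x = 0.00 + 1 × 1412.00/3 ≈ 471; y = 81.60 + 2 × 590.79/3 ≈ 475.

x = 471 px, y = 475 px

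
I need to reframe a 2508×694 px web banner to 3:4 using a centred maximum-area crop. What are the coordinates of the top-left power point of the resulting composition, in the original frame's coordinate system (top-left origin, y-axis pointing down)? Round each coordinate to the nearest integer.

x = 1167 px, y = 231 px

2508/694 > 3/4, so the 3:4 crop keeps the full height 694 and trims width to 694 × 3/4 = 520.50 px.
Left offset = (2508 − 520.50)/2 = 993.75 px; top offset = 0.
Top-left is one-third across and one-third down within the crop:
x = 993.75 + 1 × 520.50/3 ≈ 1167; y = 0.00 + 1 × 694.00/3 ≈ 231.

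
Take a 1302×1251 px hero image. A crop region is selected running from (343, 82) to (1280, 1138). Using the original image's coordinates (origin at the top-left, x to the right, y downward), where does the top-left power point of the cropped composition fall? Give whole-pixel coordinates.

Crop width = 1280 − 343 = 937 px; one third is 312.33 px.
Crop height = 1138 − 82 = 1056 px; one third is 352.00 px.
The top-left point is one-third across and one-third down within the crop:
x = 343 + 1 × 312.33 ≈ 655; y = 82 + 1 × 352.00 ≈ 434.

x = 655 px, y = 434 px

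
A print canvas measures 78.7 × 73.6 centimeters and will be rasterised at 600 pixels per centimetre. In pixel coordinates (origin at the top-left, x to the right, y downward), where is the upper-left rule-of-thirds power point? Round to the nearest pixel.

(15740, 14720)

In pixels the canvas is 78.7 × 600 = 47220 wide and 73.6 × 600 = 44160 tall.
The upper-left point is one-third across and one-third down:
x = 1 × 47220/3 ≈ 15740; y = 1 × 44160/3 ≈ 14720.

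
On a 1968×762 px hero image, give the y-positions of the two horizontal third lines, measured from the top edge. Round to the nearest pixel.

254 px and 508 px

762 / 3 = 254, so the horizontal lines sit at one and two thirds of 762.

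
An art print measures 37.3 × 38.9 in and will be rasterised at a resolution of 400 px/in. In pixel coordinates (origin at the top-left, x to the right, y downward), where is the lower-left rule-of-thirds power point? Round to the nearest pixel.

In pixels the canvas is 37.3 × 400 = 14920 wide and 38.9 × 400 = 15560 tall.
The lower-left point is one-third across and two-thirds down:
x = 1 × 14920/3 ≈ 4973; y = 2 × 15560/3 ≈ 10373.

(4973, 10373)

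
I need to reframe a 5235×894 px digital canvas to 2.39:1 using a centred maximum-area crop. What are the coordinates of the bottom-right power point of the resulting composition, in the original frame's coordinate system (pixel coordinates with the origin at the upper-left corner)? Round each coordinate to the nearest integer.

5235/894 > 2.39/1, so the 2.39:1 crop keeps the full height 894 and trims width to 894 × 2.39/1 = 2136.66 px.
Left offset = (5235 − 2136.66)/2 = 1549.17 px; top offset = 0.
Bottom-right is two-thirds across and two-thirds down within the crop:
x = 1549.17 + 2 × 2136.66/3 ≈ 2974; y = 0.00 + 2 × 894.00/3 ≈ 596.

(2974, 596)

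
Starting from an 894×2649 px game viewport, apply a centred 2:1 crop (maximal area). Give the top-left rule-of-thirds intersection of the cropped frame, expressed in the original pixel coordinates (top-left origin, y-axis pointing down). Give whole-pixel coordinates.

894/2649 < 2/1, so the 2:1 crop keeps the full width 894 and trims height to 894 × 1/2 = 447.00 px.
Top offset = (2649 − 447.00)/2 = 1101.00 px; left offset = 0.
Top-left is one-third across and one-third down within the crop:
x = 0.00 + 1 × 894.00/3 ≈ 298; y = 1101.00 + 1 × 447.00/3 ≈ 1250.

(298, 1250)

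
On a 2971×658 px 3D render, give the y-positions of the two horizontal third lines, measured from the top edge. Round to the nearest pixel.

658 / 3 = 219.33, so the horizontal lines sit at one and two thirds of 658.

y = 219 px and y = 439 px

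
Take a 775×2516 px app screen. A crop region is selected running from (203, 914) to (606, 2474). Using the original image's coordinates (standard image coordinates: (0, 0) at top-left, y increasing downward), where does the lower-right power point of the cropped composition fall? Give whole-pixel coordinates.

Crop width = 606 − 203 = 403 px; one third is 134.33 px.
Crop height = 2474 − 914 = 1560 px; one third is 520.00 px.
The lower-right point is two-thirds across and two-thirds down within the crop:
x = 203 + 2 × 134.33 ≈ 472; y = 914 + 2 × 520.00 ≈ 1954.

(472, 1954)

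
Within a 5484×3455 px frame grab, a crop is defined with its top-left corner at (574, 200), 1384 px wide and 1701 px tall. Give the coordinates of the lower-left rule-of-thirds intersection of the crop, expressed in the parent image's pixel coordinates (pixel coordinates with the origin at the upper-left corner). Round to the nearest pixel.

One third of the crop width 1384 is 461.33 px.
One third of the crop height 1701 is 567.00 px.
The lower-left point is one-third across and two-thirds down within the crop:
x = 574 + 1 × 461.33 ≈ 1035; y = 200 + 2 × 567.00 ≈ 1334.

(1035, 1334)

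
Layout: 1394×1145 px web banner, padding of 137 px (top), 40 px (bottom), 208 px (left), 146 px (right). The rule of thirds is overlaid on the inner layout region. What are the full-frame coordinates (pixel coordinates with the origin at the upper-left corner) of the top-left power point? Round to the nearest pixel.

Content width = 1394 − 208 − 146 = 1040 px; content height = 1145 − 137 − 40 = 968 px.
Top-left is one-third across and one-third down within the inner layout region.
x = 208 + 1 × 1040/3 = 208 + 346.67 ≈ 555
y = 137 + 1 × 968/3 = 137 + 322.67 ≈ 460

x = 555 px, y = 460 px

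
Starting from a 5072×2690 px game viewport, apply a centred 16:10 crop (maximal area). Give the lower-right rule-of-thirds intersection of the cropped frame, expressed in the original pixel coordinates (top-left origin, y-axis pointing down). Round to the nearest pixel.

5072/2690 > 16/10, so the 16:10 crop keeps the full height 2690 and trims width to 2690 × 16/10 = 4304.00 px.
Left offset = (5072 − 4304.00)/2 = 384.00 px; top offset = 0.
Lower-right is two-thirds across and two-thirds down within the crop:
x = 384.00 + 2 × 4304.00/3 ≈ 3253; y = 0.00 + 2 × 2690.00/3 ≈ 1793.

(3253, 1793)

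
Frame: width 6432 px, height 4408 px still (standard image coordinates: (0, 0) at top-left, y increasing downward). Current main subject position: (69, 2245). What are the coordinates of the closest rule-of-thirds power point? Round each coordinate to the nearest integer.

(2144, 2939)

Third lines: x ∈ {2144, 4288}, y ∈ {1469, 2939}.
69 is closer to x = 2144; 2245 is closer to y = 2939.
So the nearest intersection is the lower-left power point.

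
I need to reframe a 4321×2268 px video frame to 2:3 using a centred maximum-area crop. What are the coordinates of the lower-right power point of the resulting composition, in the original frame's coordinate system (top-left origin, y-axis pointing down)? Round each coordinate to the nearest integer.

4321/2268 > 2/3, so the 2:3 crop keeps the full height 2268 and trims width to 2268 × 2/3 = 1512.00 px.
Left offset = (4321 − 1512.00)/2 = 1404.50 px; top offset = 0.
Lower-right is two-thirds across and two-thirds down within the crop:
x = 1404.50 + 2 × 1512.00/3 ≈ 2413; y = 0.00 + 2 × 2268.00/3 ≈ 1512.

(2413, 1512)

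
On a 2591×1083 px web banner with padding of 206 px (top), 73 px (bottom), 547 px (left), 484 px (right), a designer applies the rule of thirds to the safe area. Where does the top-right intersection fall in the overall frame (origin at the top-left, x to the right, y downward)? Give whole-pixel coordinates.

(1587, 474)

Content width = 2591 − 547 − 484 = 1560 px; content height = 1083 − 206 − 73 = 804 px.
Top-right is two-thirds across and one-third down within the safe area.
x = 547 + 2 × 1560/3 = 547 + 1040.00 ≈ 1587
y = 206 + 1 × 804/3 = 206 + 268.00 ≈ 474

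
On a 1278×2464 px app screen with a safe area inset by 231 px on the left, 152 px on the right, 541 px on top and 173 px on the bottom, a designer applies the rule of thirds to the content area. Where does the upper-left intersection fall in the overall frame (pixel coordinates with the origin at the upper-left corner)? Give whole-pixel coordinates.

x = 529 px, y = 1124 px

Content width = 1278 − 231 − 152 = 895 px; content height = 2464 − 541 − 173 = 1750 px.
Upper-left is one-third across and one-third down within the content area.
x = 231 + 1 × 895/3 = 231 + 298.33 ≈ 529
y = 541 + 1 × 1750/3 = 541 + 583.33 ≈ 1124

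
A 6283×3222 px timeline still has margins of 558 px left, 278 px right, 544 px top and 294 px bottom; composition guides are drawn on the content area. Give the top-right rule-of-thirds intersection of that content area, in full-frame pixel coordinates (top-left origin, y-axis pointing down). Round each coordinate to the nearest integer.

(4189, 1339)

Content width = 6283 − 558 − 278 = 5447 px; content height = 3222 − 544 − 294 = 2384 px.
Top-right is two-thirds across and one-third down within the content area.
x = 558 + 2 × 5447/3 = 558 + 3631.33 ≈ 4189
y = 544 + 1 × 2384/3 = 544 + 794.67 ≈ 1339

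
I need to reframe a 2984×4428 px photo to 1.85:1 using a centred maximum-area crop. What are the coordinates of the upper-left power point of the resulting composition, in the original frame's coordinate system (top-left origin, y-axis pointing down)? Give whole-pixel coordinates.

2984/4428 < 1.85/1, so the 1.85:1 crop keeps the full width 2984 and trims height to 2984 × 1/1.85 = 1612.97 px.
Top offset = (4428 − 1612.97)/2 = 1407.51 px; left offset = 0.
Upper-left is one-third across and one-third down within the crop:
x = 0.00 + 1 × 2984.00/3 ≈ 995; y = 1407.51 + 1 × 1612.97/3 ≈ 1945.

x = 995 px, y = 1945 px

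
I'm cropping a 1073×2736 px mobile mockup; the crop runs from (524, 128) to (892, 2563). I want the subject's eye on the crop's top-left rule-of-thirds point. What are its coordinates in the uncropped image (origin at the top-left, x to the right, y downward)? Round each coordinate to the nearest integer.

Crop width = 892 − 524 = 368 px; one third is 122.67 px.
Crop height = 2563 − 128 = 2435 px; one third is 811.67 px.
The top-left point is one-third across and one-third down within the crop:
x = 524 + 1 × 122.67 ≈ 647; y = 128 + 1 × 811.67 ≈ 940.

(647, 940)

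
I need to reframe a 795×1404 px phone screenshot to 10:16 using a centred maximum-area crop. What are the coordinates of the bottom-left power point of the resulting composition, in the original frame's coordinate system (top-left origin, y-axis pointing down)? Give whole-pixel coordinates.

(265, 914)

795/1404 < 10/16, so the 10:16 crop keeps the full width 795 and trims height to 795 × 16/10 = 1272.00 px.
Top offset = (1404 − 1272.00)/2 = 66.00 px; left offset = 0.
Bottom-left is one-third across and two-thirds down within the crop:
x = 0.00 + 1 × 795.00/3 ≈ 265; y = 66.00 + 2 × 1272.00/3 ≈ 914.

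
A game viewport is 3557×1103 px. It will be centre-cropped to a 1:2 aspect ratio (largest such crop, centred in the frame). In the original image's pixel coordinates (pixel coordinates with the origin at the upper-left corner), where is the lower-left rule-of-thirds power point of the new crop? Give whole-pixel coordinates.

x = 1687 px, y = 735 px

3557/1103 > 1/2, so the 1:2 crop keeps the full height 1103 and trims width to 1103 × 1/2 = 551.50 px.
Left offset = (3557 − 551.50)/2 = 1502.75 px; top offset = 0.
Lower-left is one-third across and two-thirds down within the crop:
x = 1502.75 + 1 × 551.50/3 ≈ 1687; y = 0.00 + 2 × 1103.00/3 ≈ 735.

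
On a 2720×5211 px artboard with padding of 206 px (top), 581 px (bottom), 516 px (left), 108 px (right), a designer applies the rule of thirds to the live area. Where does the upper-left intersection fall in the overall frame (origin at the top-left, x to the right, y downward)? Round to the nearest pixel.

Content width = 2720 − 516 − 108 = 2096 px; content height = 5211 − 206 − 581 = 4424 px.
Upper-left is one-third across and one-third down within the live area.
x = 516 + 1 × 2096/3 = 516 + 698.67 ≈ 1215
y = 206 + 1 × 4424/3 = 206 + 1474.67 ≈ 1681

x = 1215 px, y = 1681 px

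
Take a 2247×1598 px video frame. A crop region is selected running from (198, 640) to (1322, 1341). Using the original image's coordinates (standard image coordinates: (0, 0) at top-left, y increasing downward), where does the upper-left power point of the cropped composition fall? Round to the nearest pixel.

Crop width = 1322 − 198 = 1124 px; one third is 374.67 px.
Crop height = 1341 − 640 = 701 px; one third is 233.67 px.
The upper-left point is one-third across and one-third down within the crop:
x = 198 + 1 × 374.67 ≈ 573; y = 640 + 1 × 233.67 ≈ 874.

x = 573 px, y = 874 px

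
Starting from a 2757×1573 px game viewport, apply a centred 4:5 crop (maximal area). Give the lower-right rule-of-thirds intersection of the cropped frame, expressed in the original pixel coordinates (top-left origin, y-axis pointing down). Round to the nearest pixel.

2757/1573 > 4/5, so the 4:5 crop keeps the full height 1573 and trims width to 1573 × 4/5 = 1258.40 px.
Left offset = (2757 − 1258.40)/2 = 749.30 px; top offset = 0.
Lower-right is two-thirds across and two-thirds down within the crop:
x = 749.30 + 2 × 1258.40/3 ≈ 1588; y = 0.00 + 2 × 1573.00/3 ≈ 1049.

(1588, 1049)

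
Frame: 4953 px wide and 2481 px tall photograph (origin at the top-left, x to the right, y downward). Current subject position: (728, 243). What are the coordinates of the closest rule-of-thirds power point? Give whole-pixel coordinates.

Third lines: x ∈ {1651, 3302}, y ∈ {827, 1654}.
728 is closer to x = 1651; 243 is closer to y = 827.
So the nearest intersection is the upper-left power point.

(1651, 827)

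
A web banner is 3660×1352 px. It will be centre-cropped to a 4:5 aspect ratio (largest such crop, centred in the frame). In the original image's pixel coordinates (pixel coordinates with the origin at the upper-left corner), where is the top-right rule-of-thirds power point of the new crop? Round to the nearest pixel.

(2010, 451)

3660/1352 > 4/5, so the 4:5 crop keeps the full height 1352 and trims width to 1352 × 4/5 = 1081.60 px.
Left offset = (3660 − 1081.60)/2 = 1289.20 px; top offset = 0.
Top-right is two-thirds across and one-third down within the crop:
x = 1289.20 + 2 × 1081.60/3 ≈ 2010; y = 0.00 + 1 × 1352.00/3 ≈ 451.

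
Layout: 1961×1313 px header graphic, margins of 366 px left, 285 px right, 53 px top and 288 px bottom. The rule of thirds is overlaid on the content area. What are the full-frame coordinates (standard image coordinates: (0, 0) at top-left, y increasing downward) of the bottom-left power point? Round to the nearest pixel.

Content width = 1961 − 366 − 285 = 1310 px; content height = 1313 − 53 − 288 = 972 px.
Bottom-left is one-third across and two-thirds down within the content area.
x = 366 + 1 × 1310/3 = 366 + 436.67 ≈ 803
y = 53 + 2 × 972/3 = 53 + 648.00 ≈ 701

(803, 701)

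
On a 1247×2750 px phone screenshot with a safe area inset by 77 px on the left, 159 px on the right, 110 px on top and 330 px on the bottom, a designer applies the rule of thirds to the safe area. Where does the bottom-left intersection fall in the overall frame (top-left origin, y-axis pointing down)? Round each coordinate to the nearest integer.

(414, 1650)

Content width = 1247 − 77 − 159 = 1011 px; content height = 2750 − 110 − 330 = 2310 px.
Bottom-left is one-third across and two-thirds down within the safe area.
x = 77 + 1 × 1011/3 = 77 + 337.00 ≈ 414
y = 110 + 2 × 2310/3 = 110 + 1540.00 ≈ 1650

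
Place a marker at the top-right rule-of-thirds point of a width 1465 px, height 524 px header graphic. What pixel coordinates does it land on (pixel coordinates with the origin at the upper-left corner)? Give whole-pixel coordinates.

The top-right point sits two-thirds of the way across and one-third of the way down.
x = 2 × 1465/3 ≈ 977; y = 1 × 524/3 ≈ 175.

x = 977 px, y = 175 px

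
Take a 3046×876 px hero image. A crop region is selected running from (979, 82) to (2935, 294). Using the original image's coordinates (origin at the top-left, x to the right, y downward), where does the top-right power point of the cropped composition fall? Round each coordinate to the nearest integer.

x = 2283 px, y = 153 px

Crop width = 2935 − 979 = 1956 px; one third is 652.00 px.
Crop height = 294 − 82 = 212 px; one third is 70.67 px.
The top-right point is two-thirds across and one-third down within the crop:
x = 979 + 2 × 652.00 ≈ 2283; y = 82 + 1 × 70.67 ≈ 153.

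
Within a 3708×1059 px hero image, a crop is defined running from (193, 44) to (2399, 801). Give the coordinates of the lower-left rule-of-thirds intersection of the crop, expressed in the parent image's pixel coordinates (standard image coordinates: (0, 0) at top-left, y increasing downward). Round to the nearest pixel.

(928, 549)

Crop width = 2399 − 193 = 2206 px; one third is 735.33 px.
Crop height = 801 − 44 = 757 px; one third is 252.33 px.
The lower-left point is one-third across and two-thirds down within the crop:
x = 193 + 1 × 735.33 ≈ 928; y = 44 + 2 × 252.33 ≈ 549.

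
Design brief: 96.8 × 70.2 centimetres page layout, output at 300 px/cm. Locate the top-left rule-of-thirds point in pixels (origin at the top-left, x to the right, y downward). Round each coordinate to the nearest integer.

In pixels the canvas is 96.8 × 300 = 29040 wide and 70.2 × 300 = 21060 tall.
The top-left point is one-third across and one-third down:
x = 1 × 29040/3 ≈ 9680; y = 1 × 21060/3 ≈ 7020.

(9680, 7020)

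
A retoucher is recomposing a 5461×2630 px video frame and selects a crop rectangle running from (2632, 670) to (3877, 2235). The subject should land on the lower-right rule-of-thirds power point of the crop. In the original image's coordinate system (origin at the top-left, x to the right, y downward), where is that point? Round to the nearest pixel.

Crop width = 3877 − 2632 = 1245 px; one third is 415.00 px.
Crop height = 2235 − 670 = 1565 px; one third is 521.67 px.
The lower-right point is two-thirds across and two-thirds down within the crop:
x = 2632 + 2 × 415.00 ≈ 3462; y = 670 + 2 × 521.67 ≈ 1713.

x = 3462 px, y = 1713 px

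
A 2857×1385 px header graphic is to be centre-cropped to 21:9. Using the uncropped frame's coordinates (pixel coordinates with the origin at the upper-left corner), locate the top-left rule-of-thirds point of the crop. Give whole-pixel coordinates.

2857/1385 < 21/9, so the 21:9 crop keeps the full width 2857 and trims height to 2857 × 9/21 = 1224.43 px.
Top offset = (1385 − 1224.43)/2 = 80.29 px; left offset = 0.
Top-left is one-third across and one-third down within the crop:
x = 0.00 + 1 × 2857.00/3 ≈ 952; y = 80.29 + 1 × 1224.43/3 ≈ 488.

(952, 488)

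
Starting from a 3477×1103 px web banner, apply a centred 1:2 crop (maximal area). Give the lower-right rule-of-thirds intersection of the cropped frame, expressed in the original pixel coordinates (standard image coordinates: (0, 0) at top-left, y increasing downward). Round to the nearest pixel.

x = 1830 px, y = 735 px

3477/1103 > 1/2, so the 1:2 crop keeps the full height 1103 and trims width to 1103 × 1/2 = 551.50 px.
Left offset = (3477 − 551.50)/2 = 1462.75 px; top offset = 0.
Lower-right is two-thirds across and two-thirds down within the crop:
x = 1462.75 + 2 × 551.50/3 ≈ 1830; y = 0.00 + 2 × 1103.00/3 ≈ 735.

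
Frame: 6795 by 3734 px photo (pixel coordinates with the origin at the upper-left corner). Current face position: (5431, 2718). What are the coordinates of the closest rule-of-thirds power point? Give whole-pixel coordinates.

Third lines: x ∈ {2265, 4530}, y ∈ {1245, 2489}.
5431 is closer to x = 4530; 2718 is closer to y = 2489.
So the nearest intersection is the lower-right power point.

(4530, 2489)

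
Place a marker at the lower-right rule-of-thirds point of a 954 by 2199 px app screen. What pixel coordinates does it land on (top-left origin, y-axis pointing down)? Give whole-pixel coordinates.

The lower-right point sits two-thirds of the way across and two-thirds of the way down.
x = 2 × 954/3 ≈ 636; y = 2 × 2199/3 ≈ 1466.

(636, 1466)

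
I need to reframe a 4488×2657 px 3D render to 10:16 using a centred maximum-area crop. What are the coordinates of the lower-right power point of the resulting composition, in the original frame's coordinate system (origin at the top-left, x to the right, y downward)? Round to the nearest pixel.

x = 2521 px, y = 1771 px

4488/2657 > 10/16, so the 10:16 crop keeps the full height 2657 and trims width to 2657 × 10/16 = 1660.62 px.
Left offset = (4488 − 1660.62)/2 = 1413.69 px; top offset = 0.
Lower-right is two-thirds across and two-thirds down within the crop:
x = 1413.69 + 2 × 1660.62/3 ≈ 2521; y = 0.00 + 2 × 2657.00/3 ≈ 1771.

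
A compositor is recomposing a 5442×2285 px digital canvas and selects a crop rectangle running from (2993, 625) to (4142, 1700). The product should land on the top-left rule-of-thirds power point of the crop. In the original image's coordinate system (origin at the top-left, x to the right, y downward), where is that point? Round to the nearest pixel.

Crop width = 4142 − 2993 = 1149 px; one third is 383.00 px.
Crop height = 1700 − 625 = 1075 px; one third is 358.33 px.
The top-left point is one-third across and one-third down within the crop:
x = 2993 + 1 × 383.00 ≈ 3376; y = 625 + 1 × 358.33 ≈ 983.

x = 3376 px, y = 983 px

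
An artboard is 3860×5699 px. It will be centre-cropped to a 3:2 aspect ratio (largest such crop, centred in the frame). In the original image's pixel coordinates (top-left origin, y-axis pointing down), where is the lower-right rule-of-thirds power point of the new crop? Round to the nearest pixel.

3860/5699 < 3/2, so the 3:2 crop keeps the full width 3860 and trims height to 3860 × 2/3 = 2573.33 px.
Top offset = (5699 − 2573.33)/2 = 1562.83 px; left offset = 0.
Lower-right is two-thirds across and two-thirds down within the crop:
x = 0.00 + 2 × 3860.00/3 ≈ 2573; y = 1562.83 + 2 × 2573.33/3 ≈ 3278.

(2573, 3278)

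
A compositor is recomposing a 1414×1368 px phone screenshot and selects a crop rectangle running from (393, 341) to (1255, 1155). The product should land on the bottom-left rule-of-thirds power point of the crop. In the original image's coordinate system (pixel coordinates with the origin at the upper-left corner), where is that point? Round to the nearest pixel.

(680, 884)

Crop width = 1255 − 393 = 862 px; one third is 287.33 px.
Crop height = 1155 − 341 = 814 px; one third is 271.33 px.
The bottom-left point is one-third across and two-thirds down within the crop:
x = 393 + 1 × 287.33 ≈ 680; y = 341 + 2 × 271.33 ≈ 884.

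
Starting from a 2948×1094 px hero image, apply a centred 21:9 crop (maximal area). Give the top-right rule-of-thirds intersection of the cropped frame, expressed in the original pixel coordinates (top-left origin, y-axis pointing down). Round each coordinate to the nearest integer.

(1899, 365)

2948/1094 > 21/9, so the 21:9 crop keeps the full height 1094 and trims width to 1094 × 21/9 = 2552.67 px.
Left offset = (2948 − 2552.67)/2 = 197.67 px; top offset = 0.
Top-right is two-thirds across and one-third down within the crop:
x = 197.67 + 2 × 2552.67/3 ≈ 1899; y = 0.00 + 1 × 1094.00/3 ≈ 365.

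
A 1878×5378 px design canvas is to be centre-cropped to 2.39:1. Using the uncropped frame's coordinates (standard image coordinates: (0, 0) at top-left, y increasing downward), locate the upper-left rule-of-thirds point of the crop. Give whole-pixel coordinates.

1878/5378 < 2.39/1, so the 2.39:1 crop keeps the full width 1878 and trims height to 1878 × 1/2.39 = 785.77 px.
Top offset = (5378 − 785.77)/2 = 2296.11 px; left offset = 0.
Upper-left is one-third across and one-third down within the crop:
x = 0.00 + 1 × 1878.00/3 ≈ 626; y = 2296.11 + 1 × 785.77/3 ≈ 2558.

x = 626 px, y = 2558 px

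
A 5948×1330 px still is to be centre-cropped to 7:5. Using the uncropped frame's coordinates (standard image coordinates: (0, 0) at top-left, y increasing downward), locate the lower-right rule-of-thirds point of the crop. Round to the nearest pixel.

(3284, 887)

5948/1330 > 7/5, so the 7:5 crop keeps the full height 1330 and trims width to 1330 × 7/5 = 1862.00 px.
Left offset = (5948 − 1862.00)/2 = 2043.00 px; top offset = 0.
Lower-right is two-thirds across and two-thirds down within the crop:
x = 2043.00 + 2 × 1862.00/3 ≈ 3284; y = 0.00 + 2 × 1330.00/3 ≈ 887.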